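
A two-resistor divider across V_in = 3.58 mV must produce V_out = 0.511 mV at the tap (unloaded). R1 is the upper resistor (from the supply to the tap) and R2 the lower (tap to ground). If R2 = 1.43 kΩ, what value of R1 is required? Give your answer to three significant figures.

The divider ratio is R2/(R1+R2) = 0.511/3.58 = 0.1427.
So R1 = R2 · (V_in/V_out − 1) = 1.43 × (3.58/0.511 − 1) = 1.43 × 6.006 = 8.588 kΩ.

R1 ≈ 8.59 kΩ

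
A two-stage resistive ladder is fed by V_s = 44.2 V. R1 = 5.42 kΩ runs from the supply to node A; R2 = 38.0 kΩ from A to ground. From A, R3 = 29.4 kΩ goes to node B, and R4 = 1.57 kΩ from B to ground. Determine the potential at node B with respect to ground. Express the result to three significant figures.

The second stage (R3 + R4 = 30.97 kΩ) loads node A in parallel with R2.
Effective lower resistance at A: R2 ‖ 30.97 = 17.06 kΩ.
So V_A = 44.2 × 0.7589 = 33.54 V.
Then the unloaded second divider: V_B = V_A × R4/(R3+R4) = 33.54 × 0.05069 = 1.701 V.

V_B ≈ 1.70 V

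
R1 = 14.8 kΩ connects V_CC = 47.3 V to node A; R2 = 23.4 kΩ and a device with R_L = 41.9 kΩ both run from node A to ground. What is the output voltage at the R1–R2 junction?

V_out ≈ 23.8 V

The load sits in parallel with R2, giving an effective lower resistance R2' = R2·R_L/(R2+R_L) = 15.01 kΩ.
Now apply the divider: V_out = 47.3 × 0.5036 = 23.82 V.
(Unloaded it would be 29.0 V; the load pulls it down.)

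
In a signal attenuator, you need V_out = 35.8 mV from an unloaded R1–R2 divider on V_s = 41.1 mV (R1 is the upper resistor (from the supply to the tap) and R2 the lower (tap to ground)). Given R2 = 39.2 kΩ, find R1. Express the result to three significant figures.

R1 ≈ 5.80 kΩ

The divider ratio is R2/(R1+R2) = 35.8/41.1 = 0.8710.
So R1 = R2 · (V_s/V_out − 1) = 39.2 × (41.1/35.8 − 1) = 39.2 × 0.1480 = 5.803 kΩ.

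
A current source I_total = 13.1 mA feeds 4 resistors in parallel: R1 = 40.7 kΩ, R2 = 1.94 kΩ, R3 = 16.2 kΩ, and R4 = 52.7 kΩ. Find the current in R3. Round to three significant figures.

Total conductance ΣG = 1/40.7 + 1/1.94 + 1/16.2 + 1/52.7 = 0.6207 (units of 1/kΩ).
Current divider: I(R3) = I_total · G_k/ΣG = 13.1 × (0.06173/0.6207) = 13.1 × 0.09944 = 1.303 mA.

I ≈ 1.30 mA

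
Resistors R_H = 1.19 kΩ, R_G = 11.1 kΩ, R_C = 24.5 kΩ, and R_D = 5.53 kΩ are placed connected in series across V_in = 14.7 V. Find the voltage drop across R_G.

V ≈ 3.86 V

Total series resistance ΣR = 1.19 + 11.1 + 24.5 + 5.53 = 42.32 kΩ.
By the voltage-divider rule, V = 14.7 × 11.10/42.32 = 3.856 V.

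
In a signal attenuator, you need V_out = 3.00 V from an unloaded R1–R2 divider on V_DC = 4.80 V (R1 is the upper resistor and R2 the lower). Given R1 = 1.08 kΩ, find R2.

R2 ≈ 1.80 kΩ

The divider ratio is R2/(R1+R2) = 3.00/4.80 = 0.6250.
R2 = R1 · 0.6250/(1 − 0.6250) = 1.800 kΩ.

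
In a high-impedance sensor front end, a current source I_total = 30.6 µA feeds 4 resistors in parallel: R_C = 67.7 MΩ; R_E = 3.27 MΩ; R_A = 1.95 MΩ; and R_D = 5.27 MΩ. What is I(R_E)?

Conductances: ΣG = 1/67.7 + 1/3.27 + 1/1.95 + 1/5.27 = 1.023 (1/MΩ).
R_E takes the fraction G_k/ΣG = 0.3058/1.023 = 0.2989, so I = 30.6 × 0.2989 = 9.146 µA.

I ≈ 9.15 µA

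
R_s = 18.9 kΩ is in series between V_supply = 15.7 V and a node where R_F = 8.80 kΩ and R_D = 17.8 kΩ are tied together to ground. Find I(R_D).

I ≈ 0.210 mA

Parallel bank: R_p = 1/(1/8.80 + 1/17.8) = 5.889 kΩ.
V_A = 15.7 × 5.889/24.79 = 3.730 V.
I(R_D) = V_A / R_D = 3.730/17.8 = 0.2095 mA.
(Equivalently: I_total = 0.6334 mA, then current-divider fraction G_k/ΣG = 0.3308.)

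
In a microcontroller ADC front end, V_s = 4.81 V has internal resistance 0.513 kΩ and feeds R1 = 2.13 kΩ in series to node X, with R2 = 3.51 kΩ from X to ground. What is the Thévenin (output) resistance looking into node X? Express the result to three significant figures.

R1' = 0.513 + 2.13 = 2.643 kΩ (source resistance + R1).
Looking into X with the source shorted: R_th = R1'·R2/(R1'+R2) = 2.643 × 3.51/6.153 = 1.508 kΩ.

R_th ≈ 1.51 kΩ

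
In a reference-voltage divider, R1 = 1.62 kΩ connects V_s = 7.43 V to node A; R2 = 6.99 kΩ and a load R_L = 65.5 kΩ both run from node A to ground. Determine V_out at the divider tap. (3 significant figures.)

V_out ≈ 5.91 V

The load sits in parallel with R2, giving an effective lower resistance R2' = R2·R_L/(R2+R_L) = 6.316 kΩ.
Voltage divider with the loaded lower leg: V_out = 7.43 × 6.316/(1.62 + 6.316) = 7.43 × 0.7959 = 5.913 V.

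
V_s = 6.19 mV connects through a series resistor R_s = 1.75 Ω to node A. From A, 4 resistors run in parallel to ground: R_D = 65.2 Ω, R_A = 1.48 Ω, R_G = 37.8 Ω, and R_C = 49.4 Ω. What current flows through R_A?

I ≈ 1.83 mA

Parallel bank: R_p = 1/(1/65.2 + 1/1.48 + 1/37.8 + 1/49.4) = 1.356 Ω.
V_A by voltage divider: V_A = 6.19 × 1.356/(1.75 + 1.356) = 2.702 mV.
Branch current I = V_A/R_A = 2.702/1.48 = 1.826 mA.
(Check via current divider: I_total = 1.993 mA; share G_k/ΣG = 0.9159 → same result.)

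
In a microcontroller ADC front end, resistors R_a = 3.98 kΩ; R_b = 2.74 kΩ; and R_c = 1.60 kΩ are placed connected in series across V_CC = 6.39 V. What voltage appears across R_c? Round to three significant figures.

V ≈ 1.23 V

Total series resistance ΣR = 3.98 + 2.74 + 1.60 = 8.320 kΩ.
By the voltage-divider rule, V = 6.39 × 1.600/8.320 = 1.229 V.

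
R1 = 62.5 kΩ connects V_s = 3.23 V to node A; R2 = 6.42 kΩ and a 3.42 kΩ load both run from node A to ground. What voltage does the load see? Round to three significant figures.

V_out ≈ 0.111 V

First combine the lower leg with the load: R2 ‖ R_L = 2.231 kΩ.
Then V_out = V_s · R2'/(R1 + R2') = 3.23 × 2.231/64.73 = 0.1113 V.
(Unloaded it would be 0.301 V; the load pulls it down.)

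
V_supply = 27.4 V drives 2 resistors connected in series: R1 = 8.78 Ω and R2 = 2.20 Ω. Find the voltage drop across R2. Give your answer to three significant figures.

V ≈ 5.49 V

ΣR = 8.78 + 2.20 = 10.98 Ω.
By the voltage-divider rule, V = 27.4 × 2.200/10.98 = 5.490 V.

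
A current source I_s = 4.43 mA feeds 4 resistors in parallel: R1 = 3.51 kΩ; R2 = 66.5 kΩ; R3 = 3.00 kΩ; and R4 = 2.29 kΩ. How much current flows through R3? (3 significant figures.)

ΣG = 1/3.51 + 1/66.5 + 1/3.00 + 1/2.29 = 1.070.
By the current-divider rule, I = I_s · G_k/ΣG = 4.43 × 0.3115 = 1.380 mA.

I ≈ 1.38 mA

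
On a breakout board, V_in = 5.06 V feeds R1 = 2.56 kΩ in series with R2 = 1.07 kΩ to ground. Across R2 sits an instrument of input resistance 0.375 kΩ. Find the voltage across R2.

The load sits in parallel with R2, giving an effective lower resistance R2' = R2·R_L/(R2+R_L) = 0.2777 kΩ.
Then V_out = V_in · R2'/(R1 + R2') = 5.06 × 0.2777/2.838 = 0.4951 V.

V_out ≈ 0.495 V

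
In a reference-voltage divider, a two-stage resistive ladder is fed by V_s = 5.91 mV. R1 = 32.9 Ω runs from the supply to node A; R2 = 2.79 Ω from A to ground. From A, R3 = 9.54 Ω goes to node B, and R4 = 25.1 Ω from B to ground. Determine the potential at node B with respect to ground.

Looking into the second stage from A: R3 + R4 = 34.64 Ω appears in parallel with R2.
R2 ‖ (R3+R4) = 2.582 Ω.
V_A = 5.91 × 2.582/(32.9 + 2.582) = 0.4301 mV.
Then the unloaded second divider: V_B = V_A × R4/(R3+R4) = 0.4301 × 0.7246 = 0.3116 mV.

V_B ≈ 0.312 mV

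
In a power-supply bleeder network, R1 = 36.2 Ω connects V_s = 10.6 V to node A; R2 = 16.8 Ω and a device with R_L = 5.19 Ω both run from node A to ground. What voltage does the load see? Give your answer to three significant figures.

First combine the lower leg with the load: R2 ‖ R_L = 3.965 Ω.
Then V_out = V_s · R2'/(R1 + R2') = 10.6 × 3.965/40.17 = 1.046 V.
(Unloaded it would be 3.36 V; the load pulls it down.)

V_out ≈ 1.05 V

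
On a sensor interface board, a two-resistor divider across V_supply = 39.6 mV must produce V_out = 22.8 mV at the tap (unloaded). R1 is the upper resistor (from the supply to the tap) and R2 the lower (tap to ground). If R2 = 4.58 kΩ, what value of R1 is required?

R1 ≈ 3.37 kΩ

Required fraction k = V_out/V_supply = 0.5758.
Rearranging, R1 = R2·(1−k)/k = 4.58 × 0.7368 = 3.375 kΩ.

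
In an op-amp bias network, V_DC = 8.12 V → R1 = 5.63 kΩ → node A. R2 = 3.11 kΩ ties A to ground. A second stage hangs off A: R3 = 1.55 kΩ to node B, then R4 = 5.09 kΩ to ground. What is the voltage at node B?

V_B ≈ 1.70 V

Node A sees R2 in parallel with the series input of stage 2, R3 + R4 = 6.640 kΩ.
Effective lower resistance at A: R2 ‖ 6.640 = 2.118 kΩ.
So V_A = 8.12 × 0.2734 = 2.220 V.
Then the unloaded second divider: V_B = V_A × R4/(R3+R4) = 2.220 × 0.7666 = 1.702 V.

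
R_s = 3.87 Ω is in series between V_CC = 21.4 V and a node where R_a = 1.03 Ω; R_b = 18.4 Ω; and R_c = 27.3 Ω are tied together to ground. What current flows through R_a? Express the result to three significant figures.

I ≈ 4.07 A

Parallel bank: R_p = 1/(1/1.03 + 1/18.4 + 1/27.3) = 0.9418 Ω.
Node voltage V_A = V_CC · R_p/(R_s + R_p) = 21.4 × 0.1957 = 4.188 V.
I(R_a) = V_A / R_a = 4.188/1.03 = 4.066 A.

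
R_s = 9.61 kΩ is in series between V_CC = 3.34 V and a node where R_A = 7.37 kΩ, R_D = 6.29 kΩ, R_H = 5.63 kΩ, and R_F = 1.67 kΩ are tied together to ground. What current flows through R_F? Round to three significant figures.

Combine the parallel branches: R_p = (1/7.37 + 1/6.29 + 1/5.63 + 1/1.67)⁻¹ = 0.9336 kΩ.
Node voltage V_A = V_CC · R_p/(R_s + R_p) = 3.34 × 0.08855 = 0.2958 V.
Branch current I = V_A/R_F = 0.2958/1.67 = 0.1771 mA.
(Check via current divider: I_total = 0.3168 mA; share G_k/ΣG = 0.5591 → same result.)

I ≈ 0.177 mA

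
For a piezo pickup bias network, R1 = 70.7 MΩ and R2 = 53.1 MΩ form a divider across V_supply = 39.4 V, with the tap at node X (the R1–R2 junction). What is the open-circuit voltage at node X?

With X open, the divider is unloaded: V_th = 39.4 × 53.1/123.8 = 16.90 V.

V_th ≈ 16.9 V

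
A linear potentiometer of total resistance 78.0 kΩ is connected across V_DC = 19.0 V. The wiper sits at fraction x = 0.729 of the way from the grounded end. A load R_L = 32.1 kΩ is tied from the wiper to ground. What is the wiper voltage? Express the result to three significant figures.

V_out ≈ 9.36 V

The pot divides into 21.14 kΩ above the wiper and 56.86 kΩ below.
Lower segment in parallel with the load: 56.86 ‖ 32.1 = 20.52 kΩ.
Loaded-divider output: V_out = 19.0 × 0.4926 = 9.358 V.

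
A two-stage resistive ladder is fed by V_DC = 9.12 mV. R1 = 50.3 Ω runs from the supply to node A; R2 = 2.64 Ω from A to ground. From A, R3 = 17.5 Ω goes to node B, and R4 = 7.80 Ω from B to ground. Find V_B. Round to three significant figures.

V_B ≈ 0.128 mV

Node A sees R2 in parallel with the series input of stage 2, R3 + R4 = 25.30 Ω.
Effective lower resistance at A: R2 ‖ 25.30 = 2.391 Ω.
So V_A = 9.12 × 0.04537 = 0.4138 mV.
Then the unloaded second divider: V_B = V_A × R4/(R3+R4) = 0.4138 × 0.3083 = 0.1276 mV.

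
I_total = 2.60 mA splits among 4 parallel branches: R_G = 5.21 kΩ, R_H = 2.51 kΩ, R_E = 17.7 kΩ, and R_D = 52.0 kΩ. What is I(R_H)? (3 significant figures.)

I ≈ 1.56 mA

Conductances: ΣG = 1/5.21 + 1/2.51 + 1/17.7 + 1/52.0 = 0.6661 (1/kΩ).
R_H takes the fraction G_k/ΣG = 0.3984/0.6661 = 0.5981, so I = 2.60 × 0.5981 = 1.555 mA.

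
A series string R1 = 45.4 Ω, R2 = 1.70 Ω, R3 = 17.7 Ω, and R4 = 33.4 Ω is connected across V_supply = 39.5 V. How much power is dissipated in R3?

P ≈ 2.86 W

The common current is I = 39.5/98.20 = 0.4022 A.
V(R3) = I·R = 7.120 V; P = V·I = 7.120 × 0.4022 = 2.864 W.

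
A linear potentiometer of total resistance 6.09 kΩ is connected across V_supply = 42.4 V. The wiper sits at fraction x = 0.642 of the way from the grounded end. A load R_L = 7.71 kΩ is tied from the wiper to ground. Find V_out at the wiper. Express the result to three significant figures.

V_out ≈ 23.0 V

Lower segment x·R_p = 3.910 kΩ; upper segment (1−x)·R_p = 2.180 kΩ.
R_L loads the lower segment: effective lower R = 2.594 kΩ.
Loaded-divider output: V_out = 42.4 × 0.5434 = 23.04 V.
(Unloaded: V_out = x·V_supply = 27.2 V.)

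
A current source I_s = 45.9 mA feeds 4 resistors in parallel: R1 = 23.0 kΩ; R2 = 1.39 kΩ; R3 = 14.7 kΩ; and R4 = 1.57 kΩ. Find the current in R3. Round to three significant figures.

I ≈ 2.13 mA

Total conductance ΣG = 1/23.0 + 1/1.39 + 1/14.7 + 1/1.57 = 1.468 (units of 1/kΩ).
R3 takes the fraction G_k/ΣG = 0.06803/1.468 = 0.04634, so I = 45.9 × 0.04634 = 2.127 mA.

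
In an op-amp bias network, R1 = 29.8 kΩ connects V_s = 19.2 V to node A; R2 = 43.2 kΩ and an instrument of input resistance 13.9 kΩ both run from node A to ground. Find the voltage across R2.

First combine the lower leg with the load: R2 ‖ R_L = 10.52 kΩ.
Then V_out = V_s · R2'/(R1 + R2') = 19.2 × 10.52/40.32 = 5.008 V.

V_out ≈ 5.01 V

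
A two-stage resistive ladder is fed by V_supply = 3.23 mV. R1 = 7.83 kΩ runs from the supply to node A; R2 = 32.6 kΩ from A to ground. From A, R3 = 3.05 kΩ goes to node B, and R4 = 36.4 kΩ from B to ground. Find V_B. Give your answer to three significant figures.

The second stage (R3 + R4 = 39.45 kΩ) loads node A in parallel with R2.
Effective lower resistance at A: R2 ‖ 39.45 = 17.85 kΩ.
V_A = 3.23 × 17.85/(7.83 + 17.85) = 2.245 mV.
Then the unloaded second divider: V_B = V_A × R4/(R3+R4) = 2.245 × 0.9227 = 2.072 mV.

V_B ≈ 2.07 mV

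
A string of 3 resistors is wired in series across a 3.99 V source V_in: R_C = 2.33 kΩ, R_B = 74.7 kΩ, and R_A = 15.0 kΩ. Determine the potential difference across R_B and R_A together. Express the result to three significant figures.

V ≈ 3.89 V

Series total: ΣR = 2.33 + 74.7 + 15.0 = 92.03 kΩ.
R_{R_B..R_A} = 74.7 + 15.0 = 89.70 kΩ.
By the voltage-divider rule, V = 3.99 × 89.70/92.03 = 3.889 V.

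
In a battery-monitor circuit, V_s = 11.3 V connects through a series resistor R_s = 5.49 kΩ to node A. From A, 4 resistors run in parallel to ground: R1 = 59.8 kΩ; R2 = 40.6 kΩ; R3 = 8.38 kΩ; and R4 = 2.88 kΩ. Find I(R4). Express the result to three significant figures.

I ≈ 1.04 mA

Combine the parallel branches: R_p = (1/59.8 + 1/40.6 + 1/8.38 + 1/2.88)⁻¹ = 1.969 kΩ.
Node voltage V_A = V_s · R_p/(R_s + R_p) = 11.3 × 0.2640 = 2.983 V.
Branch current I = V_A/R4 = 2.983/2.88 = 1.036 mA.
(Equivalently: I_total = 1.515 mA, then current-divider fraction G_k/ΣG = 0.6836.)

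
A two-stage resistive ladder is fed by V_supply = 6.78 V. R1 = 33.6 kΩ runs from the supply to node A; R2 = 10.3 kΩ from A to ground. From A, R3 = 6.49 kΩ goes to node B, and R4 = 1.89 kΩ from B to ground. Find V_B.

Node A sees R2 in parallel with the series input of stage 2, R3 + R4 = 8.380 kΩ.
R2 ‖ (R3+R4) = 4.621 kΩ.
So V_A = 6.78 × 0.1209 = 0.8197 V.
Then the unloaded second divider: V_B = V_A × R4/(R3+R4) = 0.8197 × 0.2255 = 0.1849 V.

V_B ≈ 0.185 V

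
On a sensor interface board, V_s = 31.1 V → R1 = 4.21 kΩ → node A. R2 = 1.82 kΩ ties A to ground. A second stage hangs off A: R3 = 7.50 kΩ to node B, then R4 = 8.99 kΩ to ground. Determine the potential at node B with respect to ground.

V_B ≈ 4.75 V

Looking into the second stage from A: R3 + R4 = 16.49 kΩ appears in parallel with R2.
Effective lower resistance at A: R2 ‖ 16.49 = 1.639 kΩ.
First divider: V_A = V_s · 1.639/(4.21 + 1.639) = 8.715 V.
Then the unloaded second divider: V_B = V_A × R4/(R3+R4) = 8.715 × 0.5452 = 4.751 V.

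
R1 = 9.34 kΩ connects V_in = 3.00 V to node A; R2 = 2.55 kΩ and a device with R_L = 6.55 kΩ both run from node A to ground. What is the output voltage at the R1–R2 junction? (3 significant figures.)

First combine the lower leg with the load: R2 ‖ R_L = 1.835 kΩ.
Voltage divider with the loaded lower leg: V_out = 3.00 × 1.835/(9.34 + 1.835) = 3.00 × 0.1642 = 0.4927 V.
(Unloaded it would be 0.643 V; the load pulls it down.)

V_out ≈ 0.493 V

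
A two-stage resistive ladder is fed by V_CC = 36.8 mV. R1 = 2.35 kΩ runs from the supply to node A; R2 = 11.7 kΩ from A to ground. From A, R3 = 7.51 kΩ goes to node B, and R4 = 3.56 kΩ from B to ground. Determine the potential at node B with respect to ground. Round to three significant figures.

V_B ≈ 8.37 mV

The second stage (R3 + R4 = 11.07 kΩ) loads node A in parallel with R2.
Effective lower resistance at A: R2 ‖ 11.07 = 5.688 kΩ.
V_A = 36.8 × 5.688/(2.35 + 5.688) = 26.04 mV.
V_B = V_A × 0.3216 = 8.375 mV.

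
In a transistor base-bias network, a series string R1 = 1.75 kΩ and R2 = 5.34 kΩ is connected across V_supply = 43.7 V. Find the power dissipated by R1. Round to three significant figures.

Series current I = V_supply/ΣR = 43.7/7.090 = 6.164 mA.
P(R1) = I²·R1 = (6.164)² × 1.75 = 66.48 mW.

P ≈ 66.5 mW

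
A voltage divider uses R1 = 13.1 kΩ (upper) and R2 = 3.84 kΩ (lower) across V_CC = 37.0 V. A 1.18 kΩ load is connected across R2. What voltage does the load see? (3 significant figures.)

The load sits in parallel with R2, giving an effective lower resistance R2' = R2·R_L/(R2+R_L) = 0.9026 kΩ.
Voltage divider with the loaded lower leg: V_out = 37.0 × 0.9026/(13.1 + 0.9026) = 37.0 × 0.06446 = 2.385 V.
(Unloaded it would be 8.39 V; the load pulls it down.)

V_out ≈ 2.39 V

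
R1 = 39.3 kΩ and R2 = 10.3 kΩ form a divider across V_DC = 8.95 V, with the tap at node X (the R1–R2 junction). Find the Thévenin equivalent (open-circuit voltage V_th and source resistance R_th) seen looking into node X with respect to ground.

V_th ≈ 1.86 V, R_th ≈ 8.16 kΩ

With X open, the divider is unloaded: V_th = 8.95 × 10.3/49.60 = 1.859 V.
Zeroing V_DC shorts the top of R1 to ground, so R_th = R1 ‖ R2 = 8.161 kΩ.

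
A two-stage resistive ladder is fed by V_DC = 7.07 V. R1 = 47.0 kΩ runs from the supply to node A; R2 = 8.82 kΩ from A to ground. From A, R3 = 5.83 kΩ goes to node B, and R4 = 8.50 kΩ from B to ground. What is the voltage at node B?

V_B ≈ 0.436 V

Node A sees R2 in parallel with the series input of stage 2, R3 + R4 = 14.33 kΩ.
R2 ‖ (R3+R4) = 5.460 kΩ.
V_A = 7.07 × 5.460/(47.0 + 5.460) = 0.7358 V.
Stage 2 is unloaded, so V_B = V_A · R4/(R3+R4) = 0.7358 × 8.50/14.33 = 0.4364 V.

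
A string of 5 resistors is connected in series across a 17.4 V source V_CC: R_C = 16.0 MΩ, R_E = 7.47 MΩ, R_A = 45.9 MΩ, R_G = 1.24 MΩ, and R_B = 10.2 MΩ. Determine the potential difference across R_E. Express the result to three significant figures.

Total series resistance ΣR = 16.0 + 7.47 + 45.9 + 1.24 + 10.2 = 80.81 MΩ.
By the voltage-divider rule, V = 17.4 × 7.470/80.81 = 1.608 V.

V ≈ 1.61 V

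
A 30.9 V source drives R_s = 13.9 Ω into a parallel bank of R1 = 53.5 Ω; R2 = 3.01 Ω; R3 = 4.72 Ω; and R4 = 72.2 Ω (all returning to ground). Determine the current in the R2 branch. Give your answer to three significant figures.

I ≈ 1.14 A

Parallel bank: R_p = 1/(1/53.5 + 1/3.01 + 1/4.72 + 1/72.2) = 1.734 Ω.
V_A = 30.9 × 1.734/15.63 = 3.428 V.
Branch current I = V_A/R2 = 3.428/3.01 = 1.139 A.
(Check via current divider: I_total = 1.976 A; share G_k/ΣG = 0.5761 → same result.)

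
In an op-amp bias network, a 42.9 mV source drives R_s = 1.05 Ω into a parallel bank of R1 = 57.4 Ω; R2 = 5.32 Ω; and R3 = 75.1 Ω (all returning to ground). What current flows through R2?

I ≈ 6.56 mA

Parallel bank: R_p = 1/(1/57.4 + 1/5.32 + 1/75.1) = 4.572 Ω.
Node voltage V_A = V_s · R_p/(R_s + R_p) = 42.9 × 0.8132 = 34.89 mV.
Branch current I = V_A/R2 = 34.89/5.32 = 6.558 mA.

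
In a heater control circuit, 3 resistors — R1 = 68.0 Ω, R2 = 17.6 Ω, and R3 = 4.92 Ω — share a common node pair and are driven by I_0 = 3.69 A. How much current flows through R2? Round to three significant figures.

Total conductance ΣG = 1/68.0 + 1/17.6 + 1/4.92 = 0.2748 (units of 1/Ω).
By the current-divider rule, I = I_0 · G_k/ΣG = 3.69 × 0.2068 = 0.7630 A.

I ≈ 0.763 A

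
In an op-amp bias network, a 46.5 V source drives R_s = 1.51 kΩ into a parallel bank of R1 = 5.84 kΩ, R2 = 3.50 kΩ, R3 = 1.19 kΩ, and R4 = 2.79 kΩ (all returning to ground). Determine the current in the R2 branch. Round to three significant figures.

I ≈ 3.80 mA

Combine the parallel branches: R_p = (1/5.84 + 1/3.50 + 1/1.19 + 1/2.79)⁻¹ = 0.6040 kΩ.
V_A = 46.5 × 0.6040/2.114 = 13.29 V.
I(R2) = V_A / R2 = 13.29/3.50 = 3.796 mA.
(Check via current divider: I_total = 22.00 mA; share G_k/ΣG = 0.1726 → same result.)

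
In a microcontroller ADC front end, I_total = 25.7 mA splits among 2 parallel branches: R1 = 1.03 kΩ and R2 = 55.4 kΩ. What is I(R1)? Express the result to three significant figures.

I ≈ 25.2 mA

Two-branch current divider: I_k = I_total · R_other/(R_1 + R_2).
So I = 25.7 × 55.4/56.43 = 25.23 mA.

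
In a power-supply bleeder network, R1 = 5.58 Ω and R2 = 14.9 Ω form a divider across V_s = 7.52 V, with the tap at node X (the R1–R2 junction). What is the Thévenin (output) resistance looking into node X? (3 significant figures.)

R_th ≈ 4.06 Ω

With V_s suppressed (replaced by a short), R_th = R1 ‖ R2 = (5.580 × 14.9)/(5.580 + 14.9) = 4.060 Ω.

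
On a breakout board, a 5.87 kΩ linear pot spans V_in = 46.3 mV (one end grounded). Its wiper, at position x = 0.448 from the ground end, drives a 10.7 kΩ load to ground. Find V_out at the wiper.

The pot divides into 3.240 kΩ above the wiper and 2.630 kΩ below.
Lower segment in parallel with the load: 2.630 ‖ 10.7 = 2.111 kΩ.
V_out = 46.3 × 2.111/(3.240 + 2.111) = 18.26 mV.
(Unloaded: V_out = x·V_in = 20.7 mV.)

V_out ≈ 18.3 mV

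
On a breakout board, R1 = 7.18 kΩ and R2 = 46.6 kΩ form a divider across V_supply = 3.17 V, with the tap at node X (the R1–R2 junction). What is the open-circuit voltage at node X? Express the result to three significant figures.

With X open, the divider is unloaded: V_th = 3.17 × 46.6/53.78 = 2.747 V.

V_th ≈ 2.75 V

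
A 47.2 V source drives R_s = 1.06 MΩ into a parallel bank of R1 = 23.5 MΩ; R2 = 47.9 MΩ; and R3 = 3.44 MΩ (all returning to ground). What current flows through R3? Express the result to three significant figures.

Combine the parallel branches: R_p = (1/23.5 + 1/47.9 + 1/3.44)⁻¹ = 2.824 MΩ.
V_A = 47.2 × 2.824/3.884 = 34.32 V.
Branch current I = V_A/R3 = 34.32/3.44 = 9.976 µA.

I ≈ 9.98 µA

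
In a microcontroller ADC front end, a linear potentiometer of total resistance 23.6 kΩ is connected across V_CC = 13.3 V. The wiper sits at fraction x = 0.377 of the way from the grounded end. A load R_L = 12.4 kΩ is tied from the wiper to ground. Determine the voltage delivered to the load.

V_out ≈ 3.47 V

Split the track: R_lower = x·R_p = 8.897 kΩ, R_upper = (1−x)·R_p = 14.70 kΩ.
Lower segment in parallel with the load: 8.897 ‖ 12.4 = 5.180 kΩ.
Loaded-divider output: V_out = 13.3 × 0.2605 = 3.465 V.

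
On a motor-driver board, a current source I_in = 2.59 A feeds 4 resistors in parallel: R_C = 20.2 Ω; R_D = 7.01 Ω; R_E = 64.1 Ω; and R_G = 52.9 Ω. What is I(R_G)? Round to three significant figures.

I ≈ 0.216 A

ΣG = 1/20.2 + 1/7.01 + 1/64.1 + 1/52.9 = 0.2267.
R_G takes the fraction G_k/ΣG = 0.01890/0.2267 = 0.08340, so I = 2.59 × 0.08340 = 0.2160 A.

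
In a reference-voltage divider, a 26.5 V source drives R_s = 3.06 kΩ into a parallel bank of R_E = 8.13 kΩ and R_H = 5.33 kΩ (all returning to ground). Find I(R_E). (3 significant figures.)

Parallel bank: R_p = 1/(1/8.13 + 1/5.33) = 3.219 kΩ.
V_A = 26.5 × 3.219/6.279 = 13.59 V.
I(R_E) = V_A / R_E = 13.59/8.13 = 1.671 mA.

I ≈ 1.67 mA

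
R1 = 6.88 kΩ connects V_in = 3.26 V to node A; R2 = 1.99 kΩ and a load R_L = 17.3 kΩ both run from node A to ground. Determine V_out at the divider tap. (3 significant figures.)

The load sits in parallel with R2, giving an effective lower resistance R2' = R2·R_L/(R2+R_L) = 1.785 kΩ.
Then V_out = V_in · R2'/(R1 + R2') = 3.26 × 1.785/8.665 = 0.6715 V.
(Unloaded it would be 0.731 V; the load pulls it down.)

V_out ≈ 0.671 V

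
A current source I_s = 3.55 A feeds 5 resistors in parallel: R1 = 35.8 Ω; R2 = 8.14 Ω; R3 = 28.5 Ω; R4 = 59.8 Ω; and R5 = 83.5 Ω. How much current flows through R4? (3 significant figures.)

I ≈ 0.277 A

ΣG = 1/35.8 + 1/8.14 + 1/28.5 + 1/59.8 + 1/83.5 = 0.2146.
R4 takes the fraction G_k/ΣG = 0.01672/0.2146 = 0.07793, so I = 3.55 × 0.07793 = 0.2767 A.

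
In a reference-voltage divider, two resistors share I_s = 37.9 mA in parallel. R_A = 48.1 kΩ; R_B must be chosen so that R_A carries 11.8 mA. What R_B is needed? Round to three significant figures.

R_B ≈ 21.7 kΩ

The fraction through R_A equals R_B/(R_A+R_B).
With f = 0.3113, R_B = R_A · f/(1−f) = 48.1 × 0.4521 = 21.75 kΩ.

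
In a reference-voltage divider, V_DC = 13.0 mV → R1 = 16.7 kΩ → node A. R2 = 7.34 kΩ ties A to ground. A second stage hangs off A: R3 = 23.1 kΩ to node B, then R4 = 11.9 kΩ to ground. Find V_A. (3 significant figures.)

V_A ≈ 3.46 mV

Node A sees R2 in parallel with the series input of stage 2, R3 + R4 = 35.00 kΩ.
R2 ‖ (R3+R4) = 6.068 kΩ.
So V_A = 13.0 × 0.2665 = 3.464 mV.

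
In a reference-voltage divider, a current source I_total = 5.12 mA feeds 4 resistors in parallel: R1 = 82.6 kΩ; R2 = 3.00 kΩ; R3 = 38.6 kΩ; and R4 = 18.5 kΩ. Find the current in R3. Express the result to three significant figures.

Conductances: ΣG = 1/82.6 + 1/3.00 + 1/38.6 + 1/18.5 = 0.4254 (1/kΩ).
By the current-divider rule, I = I_total · G_k/ΣG = 5.12 × 0.06090 = 0.3118 mA.

I ≈ 0.312 mA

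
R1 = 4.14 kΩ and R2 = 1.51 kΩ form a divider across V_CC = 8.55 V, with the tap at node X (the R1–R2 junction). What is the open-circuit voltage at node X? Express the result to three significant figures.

V_th ≈ 2.29 V

V_th is the unloaded tap voltage: V_CC · R2/(R1+R2) = 8.55 × 0.2673 = 2.285 V.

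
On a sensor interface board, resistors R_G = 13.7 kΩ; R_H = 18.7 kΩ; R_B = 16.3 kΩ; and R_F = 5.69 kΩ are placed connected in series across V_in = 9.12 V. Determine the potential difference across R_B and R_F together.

V ≈ 3.69 V

Total series resistance ΣR = 13.7 + 18.7 + 16.3 + 5.69 = 54.39 kΩ.
R_{R_B..R_F} = 16.3 + 5.69 = 21.99 kΩ.
By the voltage-divider rule, V = 9.12 × 21.99/54.39 = 3.687 V.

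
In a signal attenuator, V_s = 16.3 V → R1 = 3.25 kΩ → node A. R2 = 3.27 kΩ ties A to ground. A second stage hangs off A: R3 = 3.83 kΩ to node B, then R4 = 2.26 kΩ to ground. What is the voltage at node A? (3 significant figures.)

Node A sees R2 in parallel with the series input of stage 2, R3 + R4 = 6.090 kΩ.
Effective lower resistance at A: R2 ‖ 6.090 = 2.128 kΩ.
So V_A = 16.3 × 0.3956 = 6.449 V.

V_A ≈ 6.45 V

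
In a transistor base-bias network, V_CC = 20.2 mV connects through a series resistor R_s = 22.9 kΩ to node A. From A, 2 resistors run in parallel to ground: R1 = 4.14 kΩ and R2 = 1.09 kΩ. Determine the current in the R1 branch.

I ≈ 0.177 µA

Parallel bank: R_p = 1/(1/4.14 + 1/1.09) = 0.8628 kΩ.
Node voltage V_A = V_CC · R_p/(R_s + R_p) = 20.2 × 0.03631 = 0.7335 mV.
Branch current I = V_A/R1 = 0.7335/4.14 = 0.1772 µA.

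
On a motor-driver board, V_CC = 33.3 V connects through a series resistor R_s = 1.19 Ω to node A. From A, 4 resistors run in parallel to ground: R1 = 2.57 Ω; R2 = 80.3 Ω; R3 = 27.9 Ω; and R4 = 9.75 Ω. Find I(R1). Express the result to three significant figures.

Parallel bank: R_p = 1/(1/2.57 + 1/80.3 + 1/27.9 + 1/9.75) = 1.852 Ω.
V_A = 33.3 × 1.852/3.042 = 20.27 V.
I(R1) = V_A / R1 = 20.27/2.57 = 7.888 A.

I ≈ 7.89 A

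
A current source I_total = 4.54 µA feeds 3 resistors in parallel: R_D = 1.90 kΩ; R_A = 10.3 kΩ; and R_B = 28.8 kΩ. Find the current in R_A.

Total conductance ΣG = 1/1.90 + 1/10.3 + 1/28.8 = 0.6581 (units of 1/kΩ).
R_A takes the fraction G_k/ΣG = 0.09709/0.6581 = 0.1475, so I = 4.54 × 0.1475 = 0.6697 µA.

I ≈ 0.670 µA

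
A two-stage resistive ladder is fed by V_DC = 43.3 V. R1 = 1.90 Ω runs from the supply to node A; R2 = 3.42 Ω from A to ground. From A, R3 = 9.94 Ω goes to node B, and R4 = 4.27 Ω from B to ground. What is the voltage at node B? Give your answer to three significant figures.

Node A sees R2 in parallel with the series input of stage 2, R3 + R4 = 14.21 Ω.
R2 ‖ (R3+R4) = 2.757 Ω.
V_A = 43.3 × 2.757/(1.90 + 2.757) = 25.63 V.
Stage 2 is unloaded, so V_B = V_A · R4/(R3+R4) = 25.63 × 4.27/14.21 = 7.702 V.

V_B ≈ 7.70 V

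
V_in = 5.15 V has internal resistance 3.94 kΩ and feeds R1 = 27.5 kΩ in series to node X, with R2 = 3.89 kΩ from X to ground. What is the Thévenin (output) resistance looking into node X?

R_th ≈ 3.46 kΩ

R1' = 3.94 + 27.5 = 31.44 kΩ (source resistance + R1).
Looking into X with the source shorted: R_th = R1'·R2/(R1'+R2) = 31.44 × 3.89/35.33 = 3.462 kΩ.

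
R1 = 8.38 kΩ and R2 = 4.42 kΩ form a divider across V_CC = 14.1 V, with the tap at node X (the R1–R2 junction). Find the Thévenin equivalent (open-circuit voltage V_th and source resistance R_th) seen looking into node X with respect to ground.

Open-circuit (no load on X): V_th = V_CC · R2/(R1 + R2) = 14.1 × 4.42/(8.380 + 4.42) = 4.869 V.
With V_CC suppressed (replaced by a short), R_th = R1 ‖ R2 = (8.380 × 4.42)/(8.380 + 4.42) = 2.894 kΩ.

V_th ≈ 4.87 V, R_th ≈ 2.89 kΩ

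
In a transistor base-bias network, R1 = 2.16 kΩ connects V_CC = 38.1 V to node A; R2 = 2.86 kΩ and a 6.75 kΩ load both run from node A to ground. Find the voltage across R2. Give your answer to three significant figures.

The load sits in parallel with R2, giving an effective lower resistance R2' = R2·R_L/(R2+R_L) = 2.009 kΩ.
Then V_out = V_CC · R2'/(R1 + R2') = 38.1 × 2.009/4.169 = 18.36 V.

V_out ≈ 18.4 V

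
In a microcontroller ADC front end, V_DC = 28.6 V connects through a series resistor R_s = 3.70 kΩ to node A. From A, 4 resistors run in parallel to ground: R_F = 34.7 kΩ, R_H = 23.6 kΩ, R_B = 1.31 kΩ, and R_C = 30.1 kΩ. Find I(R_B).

Parallel bank: R_p = 1/(1/34.7 + 1/23.6 + 1/1.31 + 1/30.1) = 1.152 kΩ.
Node voltage V_A = V_DC · R_p/(R_s + R_p) = 28.6 × 0.2375 = 6.792 V.
I(R_B) = V_A / R_B = 6.792/1.31 = 5.185 mA.
(Equivalently: I_total = 5.894 mA, then current-divider fraction G_k/ΣG = 0.8797.)

I ≈ 5.18 mA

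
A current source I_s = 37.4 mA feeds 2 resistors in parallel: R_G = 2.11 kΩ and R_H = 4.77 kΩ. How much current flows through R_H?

I ≈ 11.5 mA

With just two branches, the current splits inversely with resistance.
So I = 37.4 × 2.11/6.880 = 11.47 mA.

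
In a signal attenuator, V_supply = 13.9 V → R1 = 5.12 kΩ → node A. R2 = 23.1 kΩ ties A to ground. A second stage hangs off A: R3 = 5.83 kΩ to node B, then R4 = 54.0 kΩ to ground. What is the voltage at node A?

Looking into the second stage from A: R3 + R4 = 59.83 kΩ appears in parallel with R2.
R2 ‖ (R3+R4) = 16.67 kΩ.
So V_A = 13.9 × 0.7650 = 10.63 V.

V_A ≈ 10.6 V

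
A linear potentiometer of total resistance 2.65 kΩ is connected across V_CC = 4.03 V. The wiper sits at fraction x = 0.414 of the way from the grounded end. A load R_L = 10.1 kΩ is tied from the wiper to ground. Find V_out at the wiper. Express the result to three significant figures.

V_out ≈ 1.57 V

Split the track: R_lower = x·R_p = 1.097 kΩ, R_upper = (1−x)·R_p = 1.553 kΩ.
Lower segment in parallel with the load: 1.097 ‖ 10.1 = 0.9896 kΩ.
Loaded-divider output: V_out = 4.03 × 0.3892 = 1.569 V.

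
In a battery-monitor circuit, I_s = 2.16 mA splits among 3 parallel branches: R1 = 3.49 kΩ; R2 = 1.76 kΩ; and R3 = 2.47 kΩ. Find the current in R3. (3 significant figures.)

Total conductance ΣG = 1/3.49 + 1/1.76 + 1/2.47 = 1.260 (units of 1/kΩ).
Current divider: I(R3) = I_s · G_k/ΣG = 2.16 × (0.4049/1.260) = 2.16 × 0.3214 = 0.6943 mA.

I ≈ 0.694 mA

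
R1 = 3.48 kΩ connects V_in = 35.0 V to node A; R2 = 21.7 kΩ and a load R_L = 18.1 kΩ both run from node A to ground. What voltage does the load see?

V_out ≈ 25.9 V

R2 ‖ R_L = (21.7 × 18.1)/(21.7 + 18.1) = 9.869 kΩ.
Now apply the divider: V_out = 35.0 × 0.7393 = 25.88 V.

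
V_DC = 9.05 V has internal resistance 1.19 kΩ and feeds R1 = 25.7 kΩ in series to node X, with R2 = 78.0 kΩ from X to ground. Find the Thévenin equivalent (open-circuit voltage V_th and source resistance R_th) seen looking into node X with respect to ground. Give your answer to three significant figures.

V_th ≈ 6.73 V, R_th ≈ 20.0 kΩ

R1' = 1.19 + 25.7 = 26.89 kΩ (source resistance + R1).
V_th is the unloaded tap voltage: V_DC · R2/(R1'+R2) = 9.05 × 0.7436 = 6.730 V.
With V_DC suppressed (replaced by a short), R_th = R1' ‖ R2 = (26.89 × 78.0)/(26.89 + 78.0) = 20.00 kΩ.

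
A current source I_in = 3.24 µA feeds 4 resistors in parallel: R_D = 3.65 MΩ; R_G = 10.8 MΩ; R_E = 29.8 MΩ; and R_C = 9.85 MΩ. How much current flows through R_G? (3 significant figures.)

Conductances: ΣG = 1/3.65 + 1/10.8 + 1/29.8 + 1/9.85 = 0.5016 (1/MΩ).
Current divider: I(R_G) = I_in · G_k/ΣG = 3.24 × (0.09259/0.5016) = 3.24 × 0.1846 = 0.5980 µA.

I ≈ 0.598 µA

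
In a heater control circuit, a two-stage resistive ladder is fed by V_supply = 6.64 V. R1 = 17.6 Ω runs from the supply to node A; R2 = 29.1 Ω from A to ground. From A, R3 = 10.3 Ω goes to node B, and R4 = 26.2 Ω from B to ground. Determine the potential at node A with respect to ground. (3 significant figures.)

V_A ≈ 3.18 V

Node A sees R2 in parallel with the series input of stage 2, R3 + R4 = 36.50 Ω.
R2 ‖ (R3+R4) = 16.19 Ω.
So V_A = 6.64 × 0.4792 = 3.182 V.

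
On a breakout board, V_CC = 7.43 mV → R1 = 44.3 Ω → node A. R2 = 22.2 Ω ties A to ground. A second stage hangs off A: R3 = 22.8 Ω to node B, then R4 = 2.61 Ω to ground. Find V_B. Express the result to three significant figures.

V_B ≈ 0.161 mV

Node A sees R2 in parallel with the series input of stage 2, R3 + R4 = 25.41 Ω.
Effective lower resistance at A: R2 ‖ 25.41 = 11.85 Ω.
V_A = 7.43 × 11.85/(44.3 + 11.85) = 1.568 mV.
Stage 2 is unloaded, so V_B = V_A · R4/(R3+R4) = 1.568 × 2.61/25.41 = 0.1610 mV.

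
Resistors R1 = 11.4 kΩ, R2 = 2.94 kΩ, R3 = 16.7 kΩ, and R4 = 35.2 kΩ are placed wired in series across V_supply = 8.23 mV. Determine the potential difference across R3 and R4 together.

V ≈ 6.45 mV

Series total: ΣR = 11.4 + 2.94 + 16.7 + 35.2 = 66.24 kΩ.
R_{R3..R4} = 16.7 + 35.2 = 51.90 kΩ.
Voltage divider: V = V_supply · (51.90 / 66.24) = 8.23 × 0.7835 = 6.448 mV.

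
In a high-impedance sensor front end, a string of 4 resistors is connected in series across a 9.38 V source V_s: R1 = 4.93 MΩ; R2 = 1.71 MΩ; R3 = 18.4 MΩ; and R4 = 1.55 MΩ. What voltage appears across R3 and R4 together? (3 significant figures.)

ΣR = 4.93 + 1.71 + 18.4 + 1.55 = 26.59 MΩ.
R_{R3..R4} = 18.4 + 1.55 = 19.95 MΩ.
Voltage divider: V = V_s · (19.95 / 26.59) = 9.38 × 0.7503 = 7.038 V.

V ≈ 7.04 V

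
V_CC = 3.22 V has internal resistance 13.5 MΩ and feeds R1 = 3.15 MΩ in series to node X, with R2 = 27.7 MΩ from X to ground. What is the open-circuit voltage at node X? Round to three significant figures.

R1' = 13.5 + 3.15 = 16.65 MΩ (source resistance + R1).
Open-circuit (no load on X): V_th = V_CC · R2/(R1' + R2) = 3.22 × 27.7/(16.65 + 27.7) = 2.011 V.

V_th ≈ 2.01 V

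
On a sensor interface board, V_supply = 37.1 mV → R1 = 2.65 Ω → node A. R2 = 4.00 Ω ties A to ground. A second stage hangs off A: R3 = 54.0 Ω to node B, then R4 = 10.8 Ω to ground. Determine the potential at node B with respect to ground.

Node A sees R2 in parallel with the series input of stage 2, R3 + R4 = 64.80 Ω.
Effective lower resistance at A: R2 ‖ 64.80 = 3.767 Ω.
So V_A = 37.1 × 0.5871 = 21.78 mV.
Stage 2 is unloaded, so V_B = V_A · R4/(R3+R4) = 21.78 × 10.8/64.80 = 3.630 mV.

V_B ≈ 3.63 mV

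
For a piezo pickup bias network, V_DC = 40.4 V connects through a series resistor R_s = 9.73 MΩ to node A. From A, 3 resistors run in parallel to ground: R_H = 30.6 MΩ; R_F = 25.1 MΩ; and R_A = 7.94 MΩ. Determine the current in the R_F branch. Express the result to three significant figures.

I ≈ 0.549 µA

Parallel bank: R_p = 1/(1/30.6 + 1/25.1 + 1/7.94) = 5.039 MΩ.
V_A = 40.4 × 5.039/14.77 = 13.78 V.
Branch current I = V_A/R_F = 13.78/25.1 = 0.5491 µA.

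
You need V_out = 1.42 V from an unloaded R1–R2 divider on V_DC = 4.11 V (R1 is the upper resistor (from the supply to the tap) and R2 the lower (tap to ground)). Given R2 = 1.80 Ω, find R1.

R1 ≈ 3.41 Ω

The divider ratio is R2/(R1+R2) = 1.42/4.11 = 0.3455.
R1 = R2·(1/k − 1) = 1.80 × 1.894 = 3.410 Ω.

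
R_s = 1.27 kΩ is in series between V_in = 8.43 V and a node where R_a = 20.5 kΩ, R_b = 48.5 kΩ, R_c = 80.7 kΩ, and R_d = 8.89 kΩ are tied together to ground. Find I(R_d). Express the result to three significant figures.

Combine the parallel branches: R_p = (1/20.5 + 1/48.5 + 1/80.7 + 1/8.89)⁻¹ = 5.147 kΩ.
V_A = 8.43 × 5.147/6.417 = 6.762 V.
Branch current I = V_A/R_d = 6.762/8.89 = 0.7606 mA.
(Equivalently: I_total = 1.314 mA, then current-divider fraction G_k/ΣG = 0.5790.)

I ≈ 0.761 mA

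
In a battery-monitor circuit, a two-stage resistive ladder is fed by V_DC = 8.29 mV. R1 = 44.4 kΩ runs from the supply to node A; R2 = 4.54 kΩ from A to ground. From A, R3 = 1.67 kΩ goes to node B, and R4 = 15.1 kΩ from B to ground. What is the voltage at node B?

V_B ≈ 0.556 mV

Looking into the second stage from A: R3 + R4 = 16.77 kΩ appears in parallel with R2.
R2 ‖ (R3+R4) = 3.573 kΩ.
V_A = 8.29 × 3.573/(44.4 + 3.573) = 0.6174 mV.
V_B = V_A × 0.9004 = 0.5559 mV.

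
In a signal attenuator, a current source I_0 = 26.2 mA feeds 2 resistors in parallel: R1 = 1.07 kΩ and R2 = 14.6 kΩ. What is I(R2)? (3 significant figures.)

Two-branch current divider: I_k = I_0 · R_other/(R_1 + R_2).
So I = 26.2 × 1.07/15.67 = 1.789 mA.

I ≈ 1.79 mA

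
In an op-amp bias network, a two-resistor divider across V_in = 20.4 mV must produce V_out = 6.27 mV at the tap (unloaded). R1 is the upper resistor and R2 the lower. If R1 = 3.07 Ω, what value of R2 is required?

R2 ≈ 1.36 Ω

V_out/V_in = R2/(R1+R2) = 0.3074.
Rearranging, R2 = R1·k/(1−k) = 3.07 × 0.4437 = 1.362 Ω.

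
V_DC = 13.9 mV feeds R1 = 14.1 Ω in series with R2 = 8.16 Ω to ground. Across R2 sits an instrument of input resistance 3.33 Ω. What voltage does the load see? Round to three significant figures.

V_out ≈ 2.00 mV

R2 ‖ R_L = (8.16 × 3.33)/(8.16 + 3.33) = 2.365 Ω.
Now apply the divider: V_out = 13.9 × 0.1436 = 1.997 mV.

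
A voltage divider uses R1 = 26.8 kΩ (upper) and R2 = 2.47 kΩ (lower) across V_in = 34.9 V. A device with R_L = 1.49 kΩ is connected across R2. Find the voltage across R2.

V_out ≈ 1.17 V

The load sits in parallel with R2, giving an effective lower resistance R2' = R2·R_L/(R2+R_L) = 0.9294 kΩ.
Now apply the divider: V_out = 34.9 × 0.03352 = 1.170 V.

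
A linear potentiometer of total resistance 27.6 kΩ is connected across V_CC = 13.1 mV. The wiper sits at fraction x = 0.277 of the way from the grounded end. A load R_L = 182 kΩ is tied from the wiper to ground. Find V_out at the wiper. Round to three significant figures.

V_out ≈ 3.52 mV

Lower segment x·R_p = 7.645 kΩ; upper segment (1−x)·R_p = 19.95 kΩ.
R_L loads the lower segment: effective lower R = 7.337 kΩ.
Then V_out = V_CC · 7.337/(19.95 + 7.337) = 3.522 mV.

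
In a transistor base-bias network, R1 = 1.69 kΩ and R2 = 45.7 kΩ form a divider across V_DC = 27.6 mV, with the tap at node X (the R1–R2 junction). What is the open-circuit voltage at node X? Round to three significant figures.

V_th is the unloaded tap voltage: V_DC · R2/(R1+R2) = 27.6 × 0.9643 = 26.62 mV.

V_th ≈ 26.6 mV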